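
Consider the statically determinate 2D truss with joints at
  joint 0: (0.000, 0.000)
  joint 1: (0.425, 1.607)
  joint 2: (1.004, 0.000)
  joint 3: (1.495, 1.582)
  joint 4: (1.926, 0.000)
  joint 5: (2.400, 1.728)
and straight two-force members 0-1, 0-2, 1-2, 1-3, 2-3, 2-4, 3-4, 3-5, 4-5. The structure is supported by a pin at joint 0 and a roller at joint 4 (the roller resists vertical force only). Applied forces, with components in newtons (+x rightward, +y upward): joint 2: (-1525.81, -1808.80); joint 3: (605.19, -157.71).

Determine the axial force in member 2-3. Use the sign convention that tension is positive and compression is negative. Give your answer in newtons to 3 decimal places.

N=6 nodes, M=9 members, R=3 reactions → 2N=12, M+R=12
member 0 (0-1): L=1.6622, (cx,cy)=(0.2557,0.9668)
member 1 (0-2): L=1.0040, (cx,cy)=(1.0000,0.0000)
member 2 (1-2): L=1.7081, (cx,cy)=(0.3390,-0.9408)
member 3 (1-3): L=1.0703, (cx,cy)=(0.9997,-0.0234)
member 4 (2-3): L=1.6564, (cx,cy)=(0.2964,0.9551)
member 5 (2-4): L=0.9220, (cx,cy)=(1.0000,0.0000)
member 6 (3-4): L=1.6397, (cx,cy)=(0.2629,-0.9648)
member 7 (3-5): L=0.9167, (cx,cy)=(0.9872,0.1593)
member 8 (4-5): L=1.7918, (cx,cy)=(0.2645,0.9644)
solve A·x = −loads:
  F[0-1] = -417.9822 N (compression)
  F[0-2] = -813.7513 N (compression)
  F[1-2] = +435.8408 N (tension)
  F[1-3] = -254.6743 N (compression)
  F[2-3] = +1464.5829 N (tension)
  F[2-4] = +425.6658 N (tension)
  F[3-4] = -1619.3671 N (compression)
  F[3-5] = +0.0000 N (tension)
  F[4-5] = -0.0000 N (compression)
  Rx@0 = +920.6200 N
  Ry@0 = +404.0893 N
  Ry@4 = +1562.4207 N

1464.583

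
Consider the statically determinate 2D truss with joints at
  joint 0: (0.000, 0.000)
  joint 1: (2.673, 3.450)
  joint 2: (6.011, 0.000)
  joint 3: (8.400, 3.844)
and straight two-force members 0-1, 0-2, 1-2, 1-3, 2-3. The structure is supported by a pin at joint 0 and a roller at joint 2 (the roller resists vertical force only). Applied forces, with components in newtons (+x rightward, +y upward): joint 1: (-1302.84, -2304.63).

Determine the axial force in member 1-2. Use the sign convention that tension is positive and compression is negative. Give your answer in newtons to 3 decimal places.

N=4 nodes, M=5 members, R=3 reactions → 2N=8, M+R=8
member 0 (0-1): L=4.3643, (cx,cy)=(0.6125,0.7905)
member 1 (0-2): L=6.0110, (cx,cy)=(1.0000,0.0000)
member 2 (1-2): L=4.8005, (cx,cy)=(0.6953,-0.7187)
member 3 (1-3): L=5.7405, (cx,cy)=(0.9976,0.0686)
member 4 (2-3): L=4.5259, (cx,cy)=(0.5279,0.8493)
solve A·x = −loads:
  F[0-1] = -2564.9118 N (compression)
  F[0-2] = +268.0769 N (tension)
  F[1-2] = -385.5307 N (compression)
  F[1-3] = -0.0000 N (compression)
  F[2-3] = -0.0000 N (compression)
  Rx@0 = +1302.8400 N
  Ry@0 = +2027.5583 N
  Ry@2 = +277.0717 N

-385.531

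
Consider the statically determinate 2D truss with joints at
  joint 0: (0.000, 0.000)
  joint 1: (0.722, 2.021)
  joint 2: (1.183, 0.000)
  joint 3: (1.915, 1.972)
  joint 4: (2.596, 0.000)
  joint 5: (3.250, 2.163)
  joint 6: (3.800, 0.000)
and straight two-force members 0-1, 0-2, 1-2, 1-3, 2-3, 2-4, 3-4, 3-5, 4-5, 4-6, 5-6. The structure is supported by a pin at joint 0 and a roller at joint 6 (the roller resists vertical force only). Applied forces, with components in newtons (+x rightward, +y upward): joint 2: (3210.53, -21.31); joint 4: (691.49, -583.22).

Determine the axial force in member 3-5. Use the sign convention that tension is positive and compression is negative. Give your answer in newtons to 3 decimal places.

-238.068

N=7 nodes, M=11 members, R=3 reactions → 2N=14, M+R=14
member 0 (0-1): L=2.1461, (cx,cy)=(0.3364,0.9417)
member 1 (0-2): L=1.1830, (cx,cy)=(1.0000,0.0000)
member 2 (1-2): L=2.0729, (cx,cy)=(0.2224,-0.9750)
member 3 (1-3): L=1.1940, (cx,cy)=(0.9992,-0.0410)
member 4 (2-3): L=2.1035, (cx,cy)=(0.3480,0.9375)
member 5 (2-4): L=1.4130, (cx,cy)=(1.0000,0.0000)
member 6 (3-4): L=2.0863, (cx,cy)=(0.3264,-0.9452)
member 7 (3-5): L=1.3486, (cx,cy)=(0.9899,0.1416)
member 8 (4-5): L=2.2597, (cx,cy)=(0.2894,0.9572)
member 9 (4-6): L=1.2040, (cx,cy)=(1.0000,0.0000)
member 10 (5-6): L=2.2318, (cx,cy)=(0.2464,-0.9692)
solve A·x = −loads:
  F[0-1] = -211.8109 N (compression)
  F[0-2] = +3973.2785 N (tension)
  F[1-2] = +209.5532 N (tension)
  F[1-3] = -117.9609 N (compression)
  F[2-3] = -195.1959 N (compression)
  F[2-4] = +877.2789 N (tension)
  F[3-4] = +152.8072 N (tension)
  F[3-5] = -238.0678 N (compression)
  F[4-5] = +458.4010 N (tension)
  F[4-6] = +102.9986 N (tension)
  F[5-6] = -417.9555 N (compression)
  Rx@0 = -3902.0200 N
  Ry@0 = +199.4645 N
  Ry@6 = +405.0655 N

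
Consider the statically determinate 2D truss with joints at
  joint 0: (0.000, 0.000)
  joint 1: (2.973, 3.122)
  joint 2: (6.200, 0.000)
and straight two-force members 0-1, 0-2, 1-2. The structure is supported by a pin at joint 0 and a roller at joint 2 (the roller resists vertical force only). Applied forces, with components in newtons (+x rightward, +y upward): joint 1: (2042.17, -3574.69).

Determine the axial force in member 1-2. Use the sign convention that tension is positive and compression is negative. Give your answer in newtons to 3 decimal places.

-3944.173

N=3 nodes, M=3 members, R=3 reactions → 2N=6, M+R=6
member 0 (0-1): L=4.3111, (cx,cy)=(0.6896,0.7242)
member 1 (0-2): L=6.2000, (cx,cy)=(1.0000,0.0000)
member 2 (1-2): L=4.4900, (cx,cy)=(0.7187,-0.6953)
solve A·x = −loads:
  F[0-1] = -1149.2185 N (compression)
  F[0-2] = +2834.6879 N (tension)
  F[1-2] = -3944.1734 N (compression)
  Rx@0 = -2042.1700 N
  Ry@0 = +832.2371 N
  Ry@2 = +2742.4529 N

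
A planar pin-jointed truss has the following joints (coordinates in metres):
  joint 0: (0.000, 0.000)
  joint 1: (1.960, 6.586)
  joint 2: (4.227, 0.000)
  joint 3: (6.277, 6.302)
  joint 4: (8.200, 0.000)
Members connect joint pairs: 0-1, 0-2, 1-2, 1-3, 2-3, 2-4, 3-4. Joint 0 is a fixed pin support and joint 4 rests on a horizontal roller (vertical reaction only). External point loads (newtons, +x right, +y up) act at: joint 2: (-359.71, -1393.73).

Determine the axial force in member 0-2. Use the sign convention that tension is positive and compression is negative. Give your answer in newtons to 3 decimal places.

N=5 nodes, M=7 members, R=3 reactions → 2N=10, M+R=10
member 0 (0-1): L=6.8715, (cx,cy)=(0.2852,0.9585)
member 1 (0-2): L=4.2270, (cx,cy)=(1.0000,0.0000)
member 2 (1-2): L=6.9652, (cx,cy)=(0.3255,-0.9456)
member 3 (1-3): L=4.3263, (cx,cy)=(0.9978,-0.0656)
member 4 (2-3): L=6.6270, (cx,cy)=(0.3093,0.9510)
member 5 (2-4): L=3.9730, (cx,cy)=(1.0000,0.0000)
member 6 (3-4): L=6.5889, (cx,cy)=(0.2919,-0.9565)
solve A·x = −loads:
  F[0-1] = -704.5484 N (compression)
  F[0-2] = -158.7463 N (compression)
  F[1-2] = +745.0171 N (tension)
  F[1-3] = -444.4052 N (compression)
  F[2-3] = +724.8295 N (tension)
  F[2-4] = +219.2290 N (tension)
  F[3-4] = -751.1544 N (compression)
  Rx@0 = +359.7100 N
  Ry@0 = +675.2792 N
  Ry@4 = +718.4508 N

-158.746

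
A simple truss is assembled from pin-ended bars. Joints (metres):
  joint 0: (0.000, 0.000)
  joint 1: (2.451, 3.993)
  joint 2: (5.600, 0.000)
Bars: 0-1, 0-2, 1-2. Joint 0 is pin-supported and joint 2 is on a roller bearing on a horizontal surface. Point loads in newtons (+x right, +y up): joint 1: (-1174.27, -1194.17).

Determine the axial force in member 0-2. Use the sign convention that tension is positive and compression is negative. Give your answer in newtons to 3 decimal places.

N=3 nodes, M=3 members, R=3 reactions → 2N=6, M+R=6
member 0 (0-1): L=4.6852, (cx,cy)=(0.5231,0.8523)
member 1 (0-2): L=5.6000, (cx,cy)=(1.0000,0.0000)
member 2 (1-2): L=5.0853, (cx,cy)=(0.6192,-0.7852)
solve A·x = −loads:
  F[0-1] = -1770.3742 N (compression)
  F[0-2] = -248.1297 N (compression)
  F[1-2] = +400.7029 N (tension)
  Rx@0 = +1174.2700 N
  Ry@0 = +1508.8038 N
  Ry@2 = -314.6338 N

-248.130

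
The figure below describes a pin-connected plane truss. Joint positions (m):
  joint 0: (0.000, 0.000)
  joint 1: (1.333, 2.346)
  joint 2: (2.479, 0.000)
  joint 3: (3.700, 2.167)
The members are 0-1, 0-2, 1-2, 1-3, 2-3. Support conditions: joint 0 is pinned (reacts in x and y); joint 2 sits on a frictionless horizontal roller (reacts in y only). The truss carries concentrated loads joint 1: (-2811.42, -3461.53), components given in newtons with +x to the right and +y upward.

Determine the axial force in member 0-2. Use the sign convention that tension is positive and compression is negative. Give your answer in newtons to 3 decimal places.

N=4 nodes, M=5 members, R=3 reactions → 2N=8, M+R=8
member 0 (0-1): L=2.6983, (cx,cy)=(0.4940,0.8694)
member 1 (0-2): L=2.4790, (cx,cy)=(1.0000,0.0000)
member 2 (1-2): L=2.6109, (cx,cy)=(0.4389,-0.8985)
member 3 (1-3): L=2.3738, (cx,cy)=(0.9972,-0.0754)
member 4 (2-3): L=2.4873, (cx,cy)=(0.4909,0.8712)
solve A·x = −loads:
  F[0-1] = -4900.5646 N (compression)
  F[0-2] = -390.4326 N (compression)
  F[1-2] = +889.5270 N (tension)
  F[1-3] = -0.0000 N (tension)
  F[2-3] = +0.0000 N (tension)
  Rx@0 = +2811.4200 N
  Ry@0 = +4260.7925 N
  Ry@2 = -799.2625 N

-390.433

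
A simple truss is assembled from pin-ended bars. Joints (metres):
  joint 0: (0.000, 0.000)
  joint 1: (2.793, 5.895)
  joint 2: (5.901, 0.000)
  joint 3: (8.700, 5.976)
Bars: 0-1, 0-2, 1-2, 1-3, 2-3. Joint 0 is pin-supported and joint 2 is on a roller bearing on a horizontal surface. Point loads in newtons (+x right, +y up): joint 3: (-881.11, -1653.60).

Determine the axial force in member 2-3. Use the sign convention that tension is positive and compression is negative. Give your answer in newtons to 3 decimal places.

-1824.367

N=4 nodes, M=5 members, R=3 reactions → 2N=8, M+R=8
member 0 (0-1): L=6.5232, (cx,cy)=(0.4282,0.9037)
member 1 (0-2): L=5.9010, (cx,cy)=(1.0000,0.0000)
member 2 (1-2): L=6.6641, (cx,cy)=(0.4664,-0.8846)
member 3 (1-3): L=5.9076, (cx,cy)=(0.9999,0.0137)
member 4 (2-3): L=6.5990, (cx,cy)=(0.4242,0.9056)
solve A·x = −loads:
  F[0-1] = -119.4672 N (compression)
  F[0-2] = -829.9583 N (compression)
  F[1-2] = +120.3854 N (tension)
  F[1-3] = -107.3068 N (compression)
  F[2-3] = -1824.3673 N (compression)
  Rx@0 = +881.1100 N
  Ry@0 = +107.9625 N
  Ry@2 = +1545.6375 N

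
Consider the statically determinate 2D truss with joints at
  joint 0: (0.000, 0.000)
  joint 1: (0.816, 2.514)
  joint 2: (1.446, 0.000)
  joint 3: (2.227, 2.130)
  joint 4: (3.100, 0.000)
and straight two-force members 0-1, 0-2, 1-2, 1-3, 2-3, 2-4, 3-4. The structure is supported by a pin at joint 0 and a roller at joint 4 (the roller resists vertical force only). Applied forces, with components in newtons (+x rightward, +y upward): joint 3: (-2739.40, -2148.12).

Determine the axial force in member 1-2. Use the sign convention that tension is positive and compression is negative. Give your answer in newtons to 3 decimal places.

2994.818

N=5 nodes, M=7 members, R=3 reactions → 2N=10, M+R=10
member 0 (0-1): L=2.6431, (cx,cy)=(0.3087,0.9512)
member 1 (0-2): L=1.4460, (cx,cy)=(1.0000,0.0000)
member 2 (1-2): L=2.5917, (cx,cy)=(0.2431,-0.9700)
member 3 (1-3): L=1.4623, (cx,cy)=(0.9649,-0.2626)
member 4 (2-3): L=2.2687, (cx,cy)=(0.3443,0.9389)
member 5 (2-4): L=1.6540, (cx,cy)=(1.0000,0.0000)
member 6 (3-4): L=2.3020, (cx,cy)=(0.3792,-0.9253)
solve A·x = −loads:
  F[0-1] = -2614.9074 N (compression)
  F[0-2] = -1932.1082 N (compression)
  F[1-2] = +2994.8179 N (tension)
  F[1-3] = -1591.1120 N (compression)
  F[2-3] = -3094.1156 N (compression)
  F[2-4] = -138.9632 N (compression)
  F[3-4] = +366.4239 N (tension)
  Rx@0 = +2739.4000 N
  Ry@0 = +2487.1712 N
  Ry@4 = -339.0512 N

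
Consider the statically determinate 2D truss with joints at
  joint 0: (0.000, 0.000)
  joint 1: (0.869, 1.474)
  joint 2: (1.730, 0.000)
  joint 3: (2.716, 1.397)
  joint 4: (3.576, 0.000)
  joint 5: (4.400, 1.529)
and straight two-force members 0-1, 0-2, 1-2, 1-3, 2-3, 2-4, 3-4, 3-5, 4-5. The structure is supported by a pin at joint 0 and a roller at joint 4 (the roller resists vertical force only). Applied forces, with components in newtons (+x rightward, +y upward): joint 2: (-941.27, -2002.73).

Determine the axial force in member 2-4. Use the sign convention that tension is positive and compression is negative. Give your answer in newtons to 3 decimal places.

596.449

N=6 nodes, M=9 members, R=3 reactions → 2N=12, M+R=12
member 0 (0-1): L=1.7111, (cx,cy)=(0.5079,0.8614)
member 1 (0-2): L=1.7300, (cx,cy)=(1.0000,0.0000)
member 2 (1-2): L=1.7070, (cx,cy)=(0.5044,-0.8635)
member 3 (1-3): L=1.8486, (cx,cy)=(0.9991,-0.0417)
member 4 (2-3): L=1.7099, (cx,cy)=(0.5766,0.8170)
member 5 (2-4): L=1.8460, (cx,cy)=(1.0000,0.0000)
member 6 (3-4): L=1.6405, (cx,cy)=(0.5242,-0.8516)
member 7 (3-5): L=1.6892, (cx,cy)=(0.9969,0.0781)
member 8 (4-5): L=1.7369, (cx,cy)=(0.4744,0.8803)
solve A·x = −loads:
  F[0-1] = -1200.1418 N (compression)
  F[0-2] = -331.7627 N (compression)
  F[1-2] = +1257.3477 N (tension)
  F[1-3] = -1244.7697 N (compression)
  F[2-3] = +1122.4400 N (tension)
  F[2-4] = +596.4486 N (tension)
  F[3-4] = -1137.7538 N (compression)
  F[3-5] = +0.0000 N (tension)
  F[4-5] = -0.0000 N (compression)
  Rx@0 = +941.2700 N
  Ry@0 = +1033.8478 N
  Ry@4 = +968.8822 N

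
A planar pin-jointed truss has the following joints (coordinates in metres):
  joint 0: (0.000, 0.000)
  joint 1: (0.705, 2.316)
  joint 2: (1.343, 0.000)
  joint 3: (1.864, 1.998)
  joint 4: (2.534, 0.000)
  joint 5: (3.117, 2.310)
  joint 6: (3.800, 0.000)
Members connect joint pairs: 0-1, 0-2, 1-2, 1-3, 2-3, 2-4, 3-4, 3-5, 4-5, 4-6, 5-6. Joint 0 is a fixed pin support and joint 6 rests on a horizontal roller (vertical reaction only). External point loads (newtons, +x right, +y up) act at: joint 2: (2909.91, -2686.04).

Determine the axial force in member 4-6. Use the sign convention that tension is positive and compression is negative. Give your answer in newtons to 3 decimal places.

280.681

N=7 nodes, M=11 members, R=3 reactions → 2N=14, M+R=14
member 0 (0-1): L=2.4209, (cx,cy)=(0.2912,0.9567)
member 1 (0-2): L=1.3430, (cx,cy)=(1.0000,0.0000)
member 2 (1-2): L=2.4023, (cx,cy)=(0.2656,-0.9641)
member 3 (1-3): L=1.2018, (cx,cy)=(0.9644,-0.2646)
member 4 (2-3): L=2.0648, (cx,cy)=(0.2523,0.9676)
member 5 (2-4): L=1.1910, (cx,cy)=(1.0000,0.0000)
member 6 (3-4): L=2.1073, (cx,cy)=(0.3179,-0.9481)
member 7 (3-5): L=1.2913, (cx,cy)=(0.9704,0.2416)
member 8 (4-5): L=2.3824, (cx,cy)=(0.2447,0.9696)
member 9 (4-6): L=1.2660, (cx,cy)=(1.0000,0.0000)
member 10 (5-6): L=2.4089, (cx,cy)=(0.2835,-0.9590)
solve A·x = −loads:
  F[0-1] = -1815.4192 N (compression)
  F[0-2] = +3438.5799 N (tension)
  F[1-2] = +2111.4786 N (tension)
  F[1-3] = -1129.7043 N (compression)
  F[2-3] = +672.1366 N (tension)
  F[2-4] = +919.8452 N (tension)
  F[3-4] = -1147.0562 N (compression)
  F[3-5] = -572.1069 N (compression)
  F[4-5] = +1121.6394 N (tension)
  F[4-6] = +280.6814 N (tension)
  F[5-6] = -989.9285 N (compression)
  Rx@0 = -2909.9100 N
  Ry@0 = +1736.7369 N
  Ry@6 = +949.3031 N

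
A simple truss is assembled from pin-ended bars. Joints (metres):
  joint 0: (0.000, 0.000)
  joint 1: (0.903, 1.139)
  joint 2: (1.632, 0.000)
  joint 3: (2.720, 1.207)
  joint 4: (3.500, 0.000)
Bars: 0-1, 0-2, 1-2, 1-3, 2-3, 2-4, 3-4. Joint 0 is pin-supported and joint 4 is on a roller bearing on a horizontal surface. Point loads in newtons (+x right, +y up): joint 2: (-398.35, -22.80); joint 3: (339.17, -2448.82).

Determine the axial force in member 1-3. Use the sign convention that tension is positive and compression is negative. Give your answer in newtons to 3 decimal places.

-617.448

N=5 nodes, M=7 members, R=3 reactions → 2N=10, M+R=10
member 0 (0-1): L=1.4535, (cx,cy)=(0.6212,0.7836)
member 1 (0-2): L=1.6320, (cx,cy)=(1.0000,0.0000)
member 2 (1-2): L=1.3523, (cx,cy)=(0.5391,-0.8423)
member 3 (1-3): L=1.8183, (cx,cy)=(0.9993,0.0374)
member 4 (2-3): L=1.6250, (cx,cy)=(0.6695,0.7428)
member 5 (2-4): L=1.8680, (cx,cy)=(1.0000,0.0000)
member 6 (3-4): L=1.4371, (cx,cy)=(0.5428,-0.8399)
solve A·x = −loads:
  F[0-1] = -562.7018 N (compression)
  F[0-2] = +290.3980 N (tension)
  F[1-2] = +496.1059 N (tension)
  F[1-3] = -617.4480 N (compression)
  F[2-3] = -531.8566 N (compression)
  F[2-4] = +1312.2867 N (tension)
  F[3-4] = -2417.7997 N (compression)
  Rx@0 = +59.1800 N
  Ry@0 = +440.9405 N
  Ry@4 = +2030.6795 N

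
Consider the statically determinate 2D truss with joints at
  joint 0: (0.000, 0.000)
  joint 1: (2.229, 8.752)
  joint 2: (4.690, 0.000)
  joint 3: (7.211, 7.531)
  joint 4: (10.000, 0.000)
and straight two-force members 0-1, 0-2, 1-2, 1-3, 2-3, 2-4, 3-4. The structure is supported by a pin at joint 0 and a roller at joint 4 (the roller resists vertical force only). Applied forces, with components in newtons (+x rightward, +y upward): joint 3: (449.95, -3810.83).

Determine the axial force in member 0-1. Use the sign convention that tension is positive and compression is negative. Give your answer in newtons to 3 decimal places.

N=5 nodes, M=7 members, R=3 reactions → 2N=10, M+R=10
member 0 (0-1): L=9.0314, (cx,cy)=(0.2468,0.9691)
member 1 (0-2): L=4.6900, (cx,cy)=(1.0000,0.0000)
member 2 (1-2): L=9.0914, (cx,cy)=(0.2707,-0.9627)
member 3 (1-3): L=5.1294, (cx,cy)=(0.9713,-0.2380)
member 4 (2-3): L=7.9418, (cx,cy)=(0.3174,0.9483)
member 5 (2-4): L=5.3100, (cx,cy)=(1.0000,0.0000)
member 6 (3-4): L=8.0308, (cx,cy)=(0.3473,-0.9378)
solve A·x = −loads:
  F[0-1] = -747.0946 N (compression)
  F[0-2] = +634.3374 N (tension)
  F[1-2] = +858.1431 N (tension)
  F[1-3] = -429.0137 N (compression)
  F[2-3] = -871.1614 N (compression)
  F[2-4] = +1143.1703 N (tension)
  F[3-4] = -3291.7263 N (compression)
  Rx@0 = -449.9500 N
  Ry@0 = +723.9831 N
  Ry@4 = +3086.8469 N

-747.095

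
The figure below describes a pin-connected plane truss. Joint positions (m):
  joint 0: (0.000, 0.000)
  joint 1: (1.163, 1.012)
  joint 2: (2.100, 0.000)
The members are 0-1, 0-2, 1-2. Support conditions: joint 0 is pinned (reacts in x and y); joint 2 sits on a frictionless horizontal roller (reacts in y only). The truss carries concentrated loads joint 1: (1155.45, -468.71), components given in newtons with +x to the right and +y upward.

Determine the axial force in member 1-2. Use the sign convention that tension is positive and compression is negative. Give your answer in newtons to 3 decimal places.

-1112.594

N=3 nodes, M=3 members, R=3 reactions → 2N=6, M+R=6
member 0 (0-1): L=1.5417, (cx,cy)=(0.7544,0.6564)
member 1 (0-2): L=2.1000, (cx,cy)=(1.0000,0.0000)
member 2 (1-2): L=1.3792, (cx,cy)=(0.6794,-0.7338)
solve A·x = −loads:
  F[0-1] = +529.6527 N (tension)
  F[0-2] = +755.8895 N (tension)
  F[1-2] = -1112.5944 N (compression)
  Rx@0 = -1155.4500 N
  Ry@0 = -347.6829 N
  Ry@2 = +816.3929 N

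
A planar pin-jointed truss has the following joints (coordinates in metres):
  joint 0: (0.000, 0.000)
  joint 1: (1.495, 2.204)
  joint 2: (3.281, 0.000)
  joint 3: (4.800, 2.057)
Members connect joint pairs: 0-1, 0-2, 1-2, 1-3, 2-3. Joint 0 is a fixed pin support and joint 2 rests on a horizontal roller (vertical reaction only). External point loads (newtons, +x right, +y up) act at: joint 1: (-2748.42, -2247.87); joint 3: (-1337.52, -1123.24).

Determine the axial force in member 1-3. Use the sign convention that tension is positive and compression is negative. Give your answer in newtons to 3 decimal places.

N=4 nodes, M=5 members, R=3 reactions → 2N=8, M+R=8
member 0 (0-1): L=2.6632, (cx,cy)=(0.5614,0.8276)
member 1 (0-2): L=3.2810, (cx,cy)=(1.0000,0.0000)
member 2 (1-2): L=2.8368, (cx,cy)=(0.6296,-0.7769)
member 3 (1-3): L=3.3083, (cx,cy)=(0.9990,-0.0444)
member 4 (2-3): L=2.5571, (cx,cy)=(0.5940,0.8044)
solve A·x = −loads:
  F[0-1] = -4094.3515 N (compression)
  F[0-2] = -1787.5574 N (compression)
  F[1-2] = +1496.1315 N (tension)
  F[1-3] = -492.3887 N (compression)
  F[2-3] = -1423.5050 N (compression)
  Rx@0 = +4085.9400 N
  Ry@0 = +3388.3848 N
  Ry@2 = -17.2748 N

-492.389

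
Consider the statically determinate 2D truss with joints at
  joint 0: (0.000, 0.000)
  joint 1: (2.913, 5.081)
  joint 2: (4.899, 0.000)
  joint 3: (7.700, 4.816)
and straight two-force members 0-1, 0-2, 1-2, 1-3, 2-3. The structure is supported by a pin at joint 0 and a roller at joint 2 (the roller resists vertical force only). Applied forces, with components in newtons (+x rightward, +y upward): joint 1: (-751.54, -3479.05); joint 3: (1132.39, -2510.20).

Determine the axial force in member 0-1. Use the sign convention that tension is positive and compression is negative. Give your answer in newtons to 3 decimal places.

N=4 nodes, M=5 members, R=3 reactions → 2N=8, M+R=8
member 0 (0-1): L=5.8568, (cx,cy)=(0.4974,0.8675)
member 1 (0-2): L=4.8990, (cx,cy)=(1.0000,0.0000)
member 2 (1-2): L=5.4553, (cx,cy)=(0.3640,-0.9314)
member 3 (1-3): L=4.7943, (cx,cy)=(0.9985,-0.0553)
member 4 (2-3): L=5.5713, (cx,cy)=(0.5028,0.8644)
solve A·x = −loads:
  F[0-1] = +413.3326 N (tension)
  F[0-2] = +175.2706 N (tension)
  F[1-2] = -4269.6425 N (compression)
  F[1-3] = +2515.3145 N (tension)
  F[2-3] = -2743.0465 N (compression)
  Rx@0 = -380.8500 N
  Ry@0 = -358.5818 N
  Ry@2 = +6347.8318 N

413.333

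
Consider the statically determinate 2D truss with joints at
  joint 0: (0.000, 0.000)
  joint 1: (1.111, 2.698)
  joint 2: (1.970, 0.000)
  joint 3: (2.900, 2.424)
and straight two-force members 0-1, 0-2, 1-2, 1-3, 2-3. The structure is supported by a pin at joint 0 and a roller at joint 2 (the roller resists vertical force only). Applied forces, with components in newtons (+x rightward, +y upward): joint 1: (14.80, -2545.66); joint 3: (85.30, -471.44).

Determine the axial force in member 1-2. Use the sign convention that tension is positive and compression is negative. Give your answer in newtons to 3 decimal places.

N=4 nodes, M=5 members, R=3 reactions → 2N=8, M+R=8
member 0 (0-1): L=2.9178, (cx,cy)=(0.3808,0.9247)
member 1 (0-2): L=1.9700, (cx,cy)=(1.0000,0.0000)
member 2 (1-2): L=2.8314, (cx,cy)=(0.3034,-0.9529)
member 3 (1-3): L=1.8099, (cx,cy)=(0.9885,-0.1514)
member 4 (2-3): L=2.5963, (cx,cy)=(0.3582,0.9336)
solve A·x = −loads:
  F[0-1] = -824.3213 N (compression)
  F[0-2] = +413.9744 N (tension)
  F[1-2] = -1912.0531 N (compression)
  F[1-3] = +254.3331 N (tension)
  F[2-3] = -463.7059 N (compression)
  Rx@0 = -100.1000 N
  Ry@0 = +762.2260 N
  Ry@2 = +2254.8740 N

-1912.053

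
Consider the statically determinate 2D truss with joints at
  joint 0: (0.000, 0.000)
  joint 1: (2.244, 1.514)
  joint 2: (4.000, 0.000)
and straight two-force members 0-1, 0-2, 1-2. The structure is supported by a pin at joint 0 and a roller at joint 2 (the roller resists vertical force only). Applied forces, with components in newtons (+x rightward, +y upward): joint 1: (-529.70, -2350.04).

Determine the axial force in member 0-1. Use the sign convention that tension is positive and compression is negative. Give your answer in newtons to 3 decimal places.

-2203.057

N=3 nodes, M=3 members, R=3 reactions → 2N=6, M+R=6
member 0 (0-1): L=2.7070, (cx,cy)=(0.8290,0.5593)
member 1 (0-2): L=4.0000, (cx,cy)=(1.0000,0.0000)
member 2 (1-2): L=2.3186, (cx,cy)=(0.7574,-0.6530)
solve A·x = −loads:
  F[0-1] = -2203.0567 N (compression)
  F[0-2] = +1296.5647 N (tension)
  F[1-2] = -1711.9398 N (compression)
  Rx@0 = +529.7000 N
  Ry@0 = +1232.1590 N
  Ry@2 = +1117.8810 N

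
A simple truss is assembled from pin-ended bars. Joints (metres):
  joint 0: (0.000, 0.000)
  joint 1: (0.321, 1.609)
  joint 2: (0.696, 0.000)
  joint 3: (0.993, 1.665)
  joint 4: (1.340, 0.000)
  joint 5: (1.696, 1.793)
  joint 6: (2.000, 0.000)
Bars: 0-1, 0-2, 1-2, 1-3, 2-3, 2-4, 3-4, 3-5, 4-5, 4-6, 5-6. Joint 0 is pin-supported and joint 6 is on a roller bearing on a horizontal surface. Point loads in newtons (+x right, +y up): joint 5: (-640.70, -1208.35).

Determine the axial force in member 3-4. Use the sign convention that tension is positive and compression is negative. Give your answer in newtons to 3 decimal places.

665.023

N=7 nodes, M=11 members, R=3 reactions → 2N=14, M+R=14
member 0 (0-1): L=1.6407, (cx,cy)=(0.1956,0.9807)
member 1 (0-2): L=0.6960, (cx,cy)=(1.0000,0.0000)
member 2 (1-2): L=1.6521, (cx,cy)=(0.2270,-0.9739)
member 3 (1-3): L=0.6743, (cx,cy)=(0.9965,0.0830)
member 4 (2-3): L=1.6913, (cx,cy)=(0.1756,0.9845)
member 5 (2-4): L=0.6440, (cx,cy)=(1.0000,0.0000)
member 6 (3-4): L=1.7008, (cx,cy)=(0.2040,-0.9790)
member 7 (3-5): L=0.7146, (cx,cy)=(0.9838,0.1791)
member 8 (4-5): L=1.8280, (cx,cy)=(0.1947,0.9809)
member 9 (4-6): L=0.6600, (cx,cy)=(1.0000,0.0000)
member 10 (5-6): L=1.8186, (cx,cy)=(0.1672,-0.9859)
solve A·x = −loads:
  F[0-1] = -772.9954 N (compression)
  F[0-2] = -489.4656 N (compression)
  F[1-2] = +750.8493 N (tension)
  F[1-3] = -322.7778 N (compression)
  F[2-3] = -742.7942 N (compression)
  F[2-4] = -188.5977 N (compression)
  F[3-4] = +665.0233 N (tension)
  F[3-5] = -597.4471 N (compression)
  F[4-5] = -663.7435 N (compression)
  F[4-6] = +76.3464 N (tension)
  F[5-6] = -456.7196 N (compression)
  Rx@0 = +640.7000 N
  Ry@0 = +758.0568 N
  Ry@6 = +450.2932 N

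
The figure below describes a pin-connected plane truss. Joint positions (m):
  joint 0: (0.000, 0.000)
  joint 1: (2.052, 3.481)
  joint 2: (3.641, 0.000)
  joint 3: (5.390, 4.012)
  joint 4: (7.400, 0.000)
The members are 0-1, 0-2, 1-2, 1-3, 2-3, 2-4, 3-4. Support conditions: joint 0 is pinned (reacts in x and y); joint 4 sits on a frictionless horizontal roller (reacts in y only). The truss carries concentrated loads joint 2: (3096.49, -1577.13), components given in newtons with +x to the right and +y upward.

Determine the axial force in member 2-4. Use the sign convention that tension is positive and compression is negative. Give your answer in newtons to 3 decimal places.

388.769

N=5 nodes, M=7 members, R=3 reactions → 2N=10, M+R=10
member 0 (0-1): L=4.0408, (cx,cy)=(0.5078,0.8615)
member 1 (0-2): L=3.6410, (cx,cy)=(1.0000,0.0000)
member 2 (1-2): L=3.8265, (cx,cy)=(0.4153,-0.9097)
member 3 (1-3): L=3.3800, (cx,cy)=(0.9876,0.1571)
member 4 (2-3): L=4.3767, (cx,cy)=(0.3996,0.9167)
member 5 (2-4): L=3.7590, (cx,cy)=(1.0000,0.0000)
member 6 (3-4): L=4.4873, (cx,cy)=(0.4479,-0.8941)
solve A·x = −loads:
  F[0-1] = -929.9753 N (compression)
  F[0-2] = +3568.7503 N (tension)
  F[1-2] = +744.0482 N (tension)
  F[1-3] = -791.0564 N (compression)
  F[2-3] = +982.0942 N (tension)
  F[2-4] = +388.7690 N (tension)
  F[3-4] = -867.9301 N (compression)
  Rx@0 = -3096.4900 N
  Ry@0 = +801.1394 N
  Ry@4 = +775.9906 N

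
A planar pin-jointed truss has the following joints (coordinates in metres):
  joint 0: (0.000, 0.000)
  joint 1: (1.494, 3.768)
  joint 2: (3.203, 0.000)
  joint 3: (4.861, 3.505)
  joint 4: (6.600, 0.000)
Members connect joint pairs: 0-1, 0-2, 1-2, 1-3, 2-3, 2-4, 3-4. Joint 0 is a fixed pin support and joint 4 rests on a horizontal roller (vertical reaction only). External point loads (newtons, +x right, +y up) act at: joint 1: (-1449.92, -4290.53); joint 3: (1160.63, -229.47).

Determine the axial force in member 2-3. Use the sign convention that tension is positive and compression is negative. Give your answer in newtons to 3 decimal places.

804.396

N=5 nodes, M=7 members, R=3 reactions → 2N=10, M+R=10
member 0 (0-1): L=4.0534, (cx,cy)=(0.3686,0.9296)
member 1 (0-2): L=3.2030, (cx,cy)=(1.0000,0.0000)
member 2 (1-2): L=4.1375, (cx,cy)=(0.4131,-0.9107)
member 3 (1-3): L=3.3773, (cx,cy)=(0.9970,-0.0779)
member 4 (2-3): L=3.8774, (cx,cy)=(0.4276,0.9040)
member 5 (2-4): L=3.3970, (cx,cy)=(1.0000,0.0000)
member 6 (3-4): L=3.9127, (cx,cy)=(0.4445,-0.8958)
solve A·x = −loads:
  F[0-1] = -3863.1641 N (compression)
  F[0-2] = +1134.6012 N (tension)
  F[1-2] = -798.4411 N (compression)
  F[1-3] = +356.9137 N (tension)
  F[2-3] = +804.3961 N (tension)
  F[2-4] = +460.8328 N (tension)
  F[3-4] = -1036.8579 N (compression)
  Rx@0 = +289.2900 N
  Ry@0 = +3591.1795 N
  Ry@4 = +928.8205 N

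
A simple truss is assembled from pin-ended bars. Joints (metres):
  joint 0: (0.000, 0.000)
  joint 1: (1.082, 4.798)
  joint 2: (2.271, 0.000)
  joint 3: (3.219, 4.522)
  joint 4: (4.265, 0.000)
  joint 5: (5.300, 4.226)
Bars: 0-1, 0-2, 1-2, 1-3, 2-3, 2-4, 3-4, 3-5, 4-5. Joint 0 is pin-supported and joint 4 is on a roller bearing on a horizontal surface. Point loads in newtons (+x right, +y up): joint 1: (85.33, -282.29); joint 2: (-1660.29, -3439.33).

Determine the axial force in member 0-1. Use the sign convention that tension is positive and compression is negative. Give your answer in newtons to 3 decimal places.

N=6 nodes, M=9 members, R=3 reactions → 2N=12, M+R=12
member 0 (0-1): L=4.9185, (cx,cy)=(0.2200,0.9755)
member 1 (0-2): L=2.2710, (cx,cy)=(1.0000,0.0000)
member 2 (1-2): L=4.9431, (cx,cy)=(0.2405,-0.9706)
member 3 (1-3): L=2.1547, (cx,cy)=(0.9918,-0.1281)
member 4 (2-3): L=4.6203, (cx,cy)=(0.2052,0.9787)
member 5 (2-4): L=1.9940, (cx,cy)=(1.0000,0.0000)
member 6 (3-4): L=4.6414, (cx,cy)=(0.2254,-0.9743)
member 7 (3-5): L=2.1019, (cx,cy)=(0.9900,-0.1408)
member 8 (4-5): L=4.3509, (cx,cy)=(0.2379,0.9713)
solve A·x = −loads:
  F[0-1] = -1765.9186 N (compression)
  F[0-2] = -1186.4821 N (compression)
  F[1-2] = +1598.1307 N (tension)
  F[1-3] = -865.3438 N (compression)
  F[2-3] = +1929.1651 N (tension)
  F[2-4] = +462.3869 N (tension)
  F[3-4] = -2051.7426 N (compression)
  F[3-5] = +0.0000 N (tension)
  F[4-5] = -0.0000 N (compression)
  Rx@0 = +1574.9600 N
  Ry@0 = +1722.6588 N
  Ry@4 = +1998.9612 N

-1765.919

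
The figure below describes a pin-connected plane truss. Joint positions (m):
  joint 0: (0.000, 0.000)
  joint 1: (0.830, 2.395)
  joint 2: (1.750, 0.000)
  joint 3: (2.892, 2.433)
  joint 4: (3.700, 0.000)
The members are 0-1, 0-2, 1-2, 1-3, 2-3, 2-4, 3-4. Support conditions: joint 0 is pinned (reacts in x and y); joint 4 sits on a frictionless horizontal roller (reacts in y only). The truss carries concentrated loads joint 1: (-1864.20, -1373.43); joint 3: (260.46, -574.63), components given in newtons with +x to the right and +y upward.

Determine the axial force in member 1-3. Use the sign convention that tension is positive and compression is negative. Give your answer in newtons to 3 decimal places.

759.839

N=5 nodes, M=7 members, R=3 reactions → 2N=10, M+R=10
member 0 (0-1): L=2.5347, (cx,cy)=(0.3274,0.9449)
member 1 (0-2): L=1.7500, (cx,cy)=(1.0000,0.0000)
member 2 (1-2): L=2.5656, (cx,cy)=(0.3586,-0.9335)
member 3 (1-3): L=2.0624, (cx,cy)=(0.9998,0.0184)
member 4 (2-3): L=2.6877, (cx,cy)=(0.4249,0.9052)
member 5 (2-4): L=1.9500, (cx,cy)=(1.0000,0.0000)
member 6 (3-4): L=2.5637, (cx,cy)=(0.3152,-0.9490)
solve A·x = −loads:
  F[0-1] = -2356.1416 N (compression)
  F[0-2] = -832.2231 N (compression)
  F[1-2] = +928.5684 N (tension)
  F[1-3] = +759.8393 N (tension)
  F[2-3] = -957.5529 N (compression)
  F[2-4] = -92.3852 N (compression)
  F[3-4] = +293.1240 N (tension)
  Rx@0 = +1603.7400 N
  Ry@0 = +2226.2446 N
  Ry@4 = -278.1846 N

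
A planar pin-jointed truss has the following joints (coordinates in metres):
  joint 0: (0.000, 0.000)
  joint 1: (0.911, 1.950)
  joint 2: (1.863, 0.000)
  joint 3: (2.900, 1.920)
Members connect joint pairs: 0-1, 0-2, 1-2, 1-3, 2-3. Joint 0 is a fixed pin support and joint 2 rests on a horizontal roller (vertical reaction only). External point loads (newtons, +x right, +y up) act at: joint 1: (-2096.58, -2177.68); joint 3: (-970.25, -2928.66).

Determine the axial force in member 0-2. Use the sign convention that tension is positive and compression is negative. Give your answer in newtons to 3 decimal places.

-1816.168

N=4 nodes, M=5 members, R=3 reactions → 2N=8, M+R=8
member 0 (0-1): L=2.1523, (cx,cy)=(0.4233,0.9060)
member 1 (0-2): L=1.8630, (cx,cy)=(1.0000,0.0000)
member 2 (1-2): L=2.1700, (cx,cy)=(0.4387,-0.8986)
member 3 (1-3): L=1.9892, (cx,cy)=(0.9999,-0.0151)
member 4 (2-3): L=2.1821, (cx,cy)=(0.4752,0.8799)
solve A·x = −loads:
  F[0-1] = -2954.7837 N (compression)
  F[0-2] = -1816.1677 N (compression)
  F[1-2] = +545.5209 N (tension)
  F[1-3] = +606.6590 N (tension)
  F[2-3] = -3318.1271 N (compression)
  Rx@0 = +3066.8300 N
  Ry@0 = +2677.0488 N
  Ry@2 = +2429.2912 N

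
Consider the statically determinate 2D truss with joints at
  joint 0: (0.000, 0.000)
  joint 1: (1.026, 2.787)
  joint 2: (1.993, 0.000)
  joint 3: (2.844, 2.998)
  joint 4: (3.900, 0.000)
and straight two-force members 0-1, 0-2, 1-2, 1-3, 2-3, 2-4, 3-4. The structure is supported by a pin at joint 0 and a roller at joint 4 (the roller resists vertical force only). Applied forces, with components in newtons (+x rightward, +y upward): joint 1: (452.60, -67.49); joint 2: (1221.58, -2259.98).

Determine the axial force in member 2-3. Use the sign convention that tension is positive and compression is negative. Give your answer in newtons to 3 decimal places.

N=5 nodes, M=7 members, R=3 reactions → 2N=10, M+R=10
member 0 (0-1): L=2.9699, (cx,cy)=(0.3455,0.9384)
member 1 (0-2): L=1.9930, (cx,cy)=(1.0000,0.0000)
member 2 (1-2): L=2.9500, (cx,cy)=(0.3278,-0.9447)
member 3 (1-3): L=1.8302, (cx,cy)=(0.9933,0.1153)
member 4 (2-3): L=3.1164, (cx,cy)=(0.2731,0.9620)
member 5 (2-4): L=1.9070, (cx,cy)=(1.0000,0.0000)
member 6 (3-4): L=3.1785, (cx,cy)=(0.3322,-0.9432)
solve A·x = −loads:
  F[0-1] = -885.9189 N (compression)
  F[0-2] = +1980.2396 N (tension)
  F[1-2] = +687.6639 N (tension)
  F[1-3] = -990.6797 N (compression)
  F[2-3] = +1673.9290 N (tension)
  F[2-4] = +526.9777 N (tension)
  F[3-4] = -1586.1948 N (compression)
  Rx@0 = -1674.1800 N
  Ry@0 = +831.3723 N
  Ry@4 = +1496.0977 N

1673.929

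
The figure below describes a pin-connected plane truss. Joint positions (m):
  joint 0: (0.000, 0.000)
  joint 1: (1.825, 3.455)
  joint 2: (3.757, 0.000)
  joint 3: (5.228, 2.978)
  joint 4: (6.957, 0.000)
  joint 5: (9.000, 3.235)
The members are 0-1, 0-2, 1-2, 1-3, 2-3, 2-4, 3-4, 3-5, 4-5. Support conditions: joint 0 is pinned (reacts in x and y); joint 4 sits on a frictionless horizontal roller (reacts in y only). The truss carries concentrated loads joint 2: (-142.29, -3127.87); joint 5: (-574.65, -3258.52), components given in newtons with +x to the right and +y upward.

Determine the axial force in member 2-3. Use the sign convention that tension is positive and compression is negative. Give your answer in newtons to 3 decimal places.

N=6 nodes, M=9 members, R=3 reactions → 2N=12, M+R=12
member 0 (0-1): L=3.9074, (cx,cy)=(0.4671,0.8842)
member 1 (0-2): L=3.7570, (cx,cy)=(1.0000,0.0000)
member 2 (1-2): L=3.9585, (cx,cy)=(0.4881,-0.8728)
member 3 (1-3): L=3.4363, (cx,cy)=(0.9903,-0.1388)
member 4 (2-3): L=3.3215, (cx,cy)=(0.4429,0.8966)
member 5 (2-4): L=3.2000, (cx,cy)=(1.0000,0.0000)
member 6 (3-4): L=3.4435, (cx,cy)=(0.5021,-0.8648)
member 7 (3-5): L=3.7807, (cx,cy)=(0.9977,0.0680)
member 8 (4-5): L=3.8261, (cx,cy)=(0.5340,0.8455)
solve A·x = −loads:
  F[0-1] = -847.1081 N (compression)
  F[0-2] = -321.2860 N (compression)
  F[1-2] = +1000.1200 N (tension)
  F[1-3] = -892.4173 N (compression)
  F[2-3] = +2515.0537 N (tension)
  F[2-4] = -804.7218 N (compression)
  F[3-4] = -2628.5998 N (compression)
  F[3-5] = +1553.4863 N (tension)
  F[4-5] = -3978.8171 N (compression)
  Rx@0 = +716.9400 N
  Ry@0 = +749.0327 N
  Ry@4 = +5637.3573 N

2515.054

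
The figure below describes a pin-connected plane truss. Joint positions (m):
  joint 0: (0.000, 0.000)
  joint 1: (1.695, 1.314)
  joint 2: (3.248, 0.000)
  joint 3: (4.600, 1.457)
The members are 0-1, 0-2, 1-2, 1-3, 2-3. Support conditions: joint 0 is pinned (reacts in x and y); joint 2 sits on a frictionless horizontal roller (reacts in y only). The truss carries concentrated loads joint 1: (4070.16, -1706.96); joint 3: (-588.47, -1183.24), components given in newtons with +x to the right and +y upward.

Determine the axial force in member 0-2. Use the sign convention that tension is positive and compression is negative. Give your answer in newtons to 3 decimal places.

N=4 nodes, M=5 members, R=3 reactions → 2N=8, M+R=8
member 0 (0-1): L=2.1447, (cx,cy)=(0.7903,0.6127)
member 1 (0-2): L=3.2480, (cx,cy)=(1.0000,0.0000)
member 2 (1-2): L=2.0343, (cx,cy)=(0.7634,-0.6459)
member 3 (1-3): L=2.9085, (cx,cy)=(0.9988,0.0492)
member 4 (2-3): L=1.9877, (cx,cy)=(0.6802,0.7330)
solve A·x = −loads:
  F[0-1] = +1728.4636 N (tension)
  F[0-2] = +2115.6327 N (tension)
  F[1-2] = -4241.5082 N (compression)
  F[1-3] = +534.5320 N (tension)
  F[2-3] = -1650.0371 N (compression)
  Rx@0 = -3481.6900 N
  Ry@0 = -1058.9966 N
  Ry@2 = +3949.1966 N

2115.633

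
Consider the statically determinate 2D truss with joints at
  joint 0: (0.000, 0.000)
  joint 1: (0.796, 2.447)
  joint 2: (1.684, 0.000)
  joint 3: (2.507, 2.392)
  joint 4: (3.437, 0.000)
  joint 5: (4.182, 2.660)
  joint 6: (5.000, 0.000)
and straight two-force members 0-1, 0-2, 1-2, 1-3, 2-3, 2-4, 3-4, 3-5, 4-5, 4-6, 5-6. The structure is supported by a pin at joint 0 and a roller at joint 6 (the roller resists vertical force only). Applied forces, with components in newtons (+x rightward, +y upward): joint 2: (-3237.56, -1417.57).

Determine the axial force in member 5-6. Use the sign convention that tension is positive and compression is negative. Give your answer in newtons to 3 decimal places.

-499.503

N=7 nodes, M=11 members, R=3 reactions → 2N=14, M+R=14
member 0 (0-1): L=2.5732, (cx,cy)=(0.3093,0.9510)
member 1 (0-2): L=1.6840, (cx,cy)=(1.0000,0.0000)
member 2 (1-2): L=2.6031, (cx,cy)=(0.3411,-0.9400)
member 3 (1-3): L=1.7119, (cx,cy)=(0.9995,-0.0321)
member 4 (2-3): L=2.5296, (cx,cy)=(0.3253,0.9456)
member 5 (2-4): L=1.7530, (cx,cy)=(1.0000,0.0000)
member 6 (3-4): L=2.5664, (cx,cy)=(0.3624,-0.9320)
member 7 (3-5): L=1.6963, (cx,cy)=(0.9874,0.1580)
member 8 (4-5): L=2.7624, (cx,cy)=(0.2697,0.9629)
member 9 (4-6): L=1.5630, (cx,cy)=(1.0000,0.0000)
member 10 (5-6): L=2.7829, (cx,cy)=(0.2939,-0.9558)
solve A·x = −loads:
  F[0-1] = -988.6232 N (compression)
  F[0-2] = -2931.7384 N (compression)
  F[1-2] = +1022.5079 N (tension)
  F[1-3] = -654.9638 N (compression)
  F[2-3] = +482.6532 N (tension)
  F[2-4] = +497.5969 N (tension)
  F[3-4] = -562.6723 N (compression)
  F[3-5] = -297.4364 N (compression)
  F[4-5] = +544.6101 N (tension)
  F[4-6] = +146.8210 N (tension)
  F[5-6] = -499.5028 N (compression)
  Rx@0 = +3237.5600 N
  Ry@0 = +940.1324 N
  Ry@6 = +477.4376 N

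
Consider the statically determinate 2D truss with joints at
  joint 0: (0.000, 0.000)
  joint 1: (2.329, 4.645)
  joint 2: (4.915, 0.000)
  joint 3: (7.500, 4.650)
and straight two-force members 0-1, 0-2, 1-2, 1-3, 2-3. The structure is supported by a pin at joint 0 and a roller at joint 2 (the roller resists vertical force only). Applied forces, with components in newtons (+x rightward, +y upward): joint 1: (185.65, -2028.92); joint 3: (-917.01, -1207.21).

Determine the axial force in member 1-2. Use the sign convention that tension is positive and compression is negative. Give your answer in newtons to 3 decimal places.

-1035.178

N=4 nodes, M=5 members, R=3 reactions → 2N=8, M+R=8
member 0 (0-1): L=5.1962, (cx,cy)=(0.4482,0.8939)
member 1 (0-2): L=4.9150, (cx,cy)=(1.0000,0.0000)
member 2 (1-2): L=5.3163, (cx,cy)=(0.4864,-0.8737)
member 3 (1-3): L=5.1710, (cx,cy)=(1.0000,0.0010)
member 4 (2-3): L=5.3202, (cx,cy)=(0.4859,0.8740)
solve A·x = −loads:
  F[0-1] = -1258.1577 N (compression)
  F[0-2] = -167.4360 N (compression)
  F[1-2] = -1035.1777 N (compression)
  F[1-3] = -246.0375 N (compression)
  F[2-3] = -1380.9366 N (compression)
  Rx@0 = +731.3600 N
  Ry@0 = +1124.7002 N
  Ry@2 = +2111.4298 N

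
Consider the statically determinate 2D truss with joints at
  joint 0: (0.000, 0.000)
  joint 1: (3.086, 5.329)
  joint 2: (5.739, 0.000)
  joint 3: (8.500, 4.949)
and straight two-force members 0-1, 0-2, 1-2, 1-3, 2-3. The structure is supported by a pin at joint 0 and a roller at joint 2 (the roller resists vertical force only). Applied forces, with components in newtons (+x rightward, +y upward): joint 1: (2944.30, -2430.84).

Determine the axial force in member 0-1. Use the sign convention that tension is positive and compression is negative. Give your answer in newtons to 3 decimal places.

N=4 nodes, M=5 members, R=3 reactions → 2N=8, M+R=8
member 0 (0-1): L=6.1581, (cx,cy)=(0.5011,0.8654)
member 1 (0-2): L=5.7390, (cx,cy)=(1.0000,0.0000)
member 2 (1-2): L=5.9529, (cx,cy)=(0.4457,-0.8952)
member 3 (1-3): L=5.4273, (cx,cy)=(0.9975,-0.0700)
member 4 (2-3): L=5.6671, (cx,cy)=(0.4872,0.8733)
solve A·x = −loads:
  F[0-1] = +1860.7495 N (tension)
  F[0-2] = +2011.8184 N (tension)
  F[1-2] = -4514.1694 N (compression)
  F[1-3] = -0.0000 N (tension)
  F[2-3] = +0.0000 N (tension)
  Rx@0 = -2944.3000 N
  Ry@0 = -1610.2381 N
  Ry@2 = +4041.0781 N

1860.749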